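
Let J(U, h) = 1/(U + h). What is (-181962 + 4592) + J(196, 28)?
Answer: -39730879/224 ≈ -1.7737e+5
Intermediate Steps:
(-181962 + 4592) + J(196, 28) = (-181962 + 4592) + 1/(196 + 28) = -177370 + 1/224 = -39730879/224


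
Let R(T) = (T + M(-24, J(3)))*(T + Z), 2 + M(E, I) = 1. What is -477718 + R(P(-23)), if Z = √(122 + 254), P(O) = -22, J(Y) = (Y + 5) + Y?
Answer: -477212 - 46*√94 ≈ -4.7766e+5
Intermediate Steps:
J(Y) = 5 + 2*Y (J(Y) = (5 + Y) + Y = 5 + 2*Y)
M(E, I) = -1 (M(E, I) = -2 + 1 = -1)
Z = 2*√94 (Z = √376 = 2*√94 ≈ 19.391)
R(T) = (-1 + T)*(T + 2*√94) (R(T) = (T - 1)*(T + 2*√94) = (-1 + T)*(T + 2*√94))
-477718 + R(P(-23)) = -477718 + ((-22)² - 1*(-22) - 2*√94 + 2*(-22)*√94) = -477718 + (484 + 22 - 2*√94 - 44*√94) = -477718 + (506 - 46*√94) = -477212 - 46*√94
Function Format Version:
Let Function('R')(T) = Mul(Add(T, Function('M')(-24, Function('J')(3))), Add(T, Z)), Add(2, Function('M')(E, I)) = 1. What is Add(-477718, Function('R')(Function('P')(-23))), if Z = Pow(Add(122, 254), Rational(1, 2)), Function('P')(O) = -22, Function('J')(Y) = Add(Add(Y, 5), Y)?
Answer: Add(-477212, Mul(-46, Pow(94, Rational(1, 2)))) ≈ -4.7766e+5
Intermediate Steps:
Function('J')(Y) = Add(5, Mul(2, Y)) (Function('J')(Y) = Add(Add(5, Y), Y) = Add(5, Mul(2, Y)))
Function('M')(E, I) = -1 (Function('M')(E, I) = Add(-2, 1) = -1)
Z = Mul(2, Pow(94, Rational(1, 2))) (Z = Pow(376, Rational(1, 2)) = Mul(2, Pow(94, Rational(1, 2))) ≈ 19.391)
Function('R')(T) = Mul(Add(-1, T), Add(T, Mul(2, Pow(94, Rational(1, 2))))) (Function('R')(T) = Mul(Add(T, -1), Add(T, Mul(2, Pow(94, Rational(1, 2))))) = Mul(Add(-1, T), Add(T, Mul(2, Pow(94, Rational(1, 2))))))
Add(-477718, Function('R')(Function('P')(-23))) = Add(-477718, Add(Pow(-22, 2), Mul(-1, -22), Mul(-2, Pow(94, Rational(1, 2))), Mul(2, -22, Pow(94, Rational(1, 2))))) = Add(-477718, Add(484, 22, Mul(-2, Pow(94, Rational(1, 2))), Mul(-44, Pow(94, Rational(1, 2))))) = Add(-477718, Add(506, Mul(-46, Pow(94, Rational(1, 2))))) = Add(-477212, Mul(-46, Pow(94, Rational(1, 2))))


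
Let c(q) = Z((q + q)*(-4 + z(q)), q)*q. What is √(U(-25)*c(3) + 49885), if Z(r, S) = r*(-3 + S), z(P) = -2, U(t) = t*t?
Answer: √49885 ≈ 223.35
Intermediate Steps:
U(t) = t²
c(q) = -12*q²*(-3 + q) (c(q) = (((q + q)*(-4 - 2))*(-3 + q))*q = (((2*q)*(-6))*(-3 + q))*q = ((-12*q)*(-3 + q))*q = (-12*q*(-3 + q))*q = -12*q²*(-3 + q))
√(U(-25)*c(3) + 49885) = √((-25)²*(12*3²*(3 - 1*3)) + 49885) = √(625*(12*9*(3 - 3)) + 49885) = √(625*(12*9*0) + 49885) = √(625*0 + 49885) = √(0 + 49885) = √49885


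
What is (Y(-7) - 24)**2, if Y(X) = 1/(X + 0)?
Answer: 28561/49 ≈ 582.88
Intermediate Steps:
Y(X) = 1/X
(Y(-7) - 24)**2 = (1/(-7) - 24)**2 = (-1/7 - 24)**2 = (-169/7)**2 = 28561/49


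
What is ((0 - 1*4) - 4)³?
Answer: -512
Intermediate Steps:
((0 - 1*4) - 4)³ = ((0 - 4) - 4)³ = (-4 - 4)³ = (-8)³ = -512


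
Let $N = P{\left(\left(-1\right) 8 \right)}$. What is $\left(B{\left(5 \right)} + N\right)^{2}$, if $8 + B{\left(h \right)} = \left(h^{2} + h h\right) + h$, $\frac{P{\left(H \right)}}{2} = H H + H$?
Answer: $25281$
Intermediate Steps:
$P{\left(H \right)} = 2 H + 2 H^{2}$ ($P{\left(H \right)} = 2 \left(H H + H\right) = 2 \left(H^{2} + H\right) = 2 \left(H + H^{2}\right) = 2 H + 2 H^{2}$)
$B{\left(h \right)} = -8 + h + 2 h^{2}$ ($B{\left(h \right)} = -8 + \left(\left(h^{2} + h h\right) + h\right) = -8 + \left(\left(h^{2} + h^{2}\right) + h\right) = -8 + \left(2 h^{2} + h\right) = -8 + \left(h + 2 h^{2}\right) = -8 + h + 2 h^{2}$)
$N = 112$ ($N = 2 \left(\left(-1\right) 8\right) \left(1 - 8\right) = 2 \left(-8\right) \left(1 - 8\right) = 2 \left(-8\right) \left(-7\right) = 112$)
$\left(B{\left(5 \right)} + N\right)^{2} = \left(\left(-8 + 5 + 2 \cdot 5^{2}\right) + 112\right)^{2} = \left(\left(-8 + 5 + 2 \cdot 25\right) + 112\right)^{2} = \left(\left(-8 + 5 + 50\right) + 112\right)^{2} = \left(47 + 112\right)^{2} = 159^{2} = 25281$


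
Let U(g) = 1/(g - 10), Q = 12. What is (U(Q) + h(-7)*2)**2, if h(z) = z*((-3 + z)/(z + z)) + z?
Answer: 2209/4 ≈ 552.25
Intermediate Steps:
U(g) = 1/(-10 + g)
h(z) = -3/2 + 3*z/2 (h(z) = z*((-3 + z)/((2*z))) + z = z*((-3 + z)*(1/(2*z))) + z = z*((-3 + z)/(2*z)) + z = (-3/2 + z/2) + z = -3/2 + 3*z/2)
(U(Q) + h(-7)*2)**2 = (1/(-10 + 12) + (-3/2 + (3/2)*(-7))*2)**2 = (1/2 + (-3/2 - 21/2)*2)**2 = (1/2 - 12*2)**2 = (1/2 - 24)**2 = (-47/2)**2 = 2209/4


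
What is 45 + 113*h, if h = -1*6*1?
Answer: -633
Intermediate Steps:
h = -6 (h = -6*1 = -6)
45 + 113*h = 45 + 113*(-6) = 45 - 678 = -633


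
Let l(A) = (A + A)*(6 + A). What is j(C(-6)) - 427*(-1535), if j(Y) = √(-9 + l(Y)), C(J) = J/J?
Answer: 655445 + √5 ≈ 6.5545e+5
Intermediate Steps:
l(A) = 2*A*(6 + A) (l(A) = (2*A)*(6 + A) = 2*A*(6 + A))
C(J) = 1
j(Y) = √(-9 + 2*Y*(6 + Y))
j(C(-6)) - 427*(-1535) = √(-9 + 2*1*(6 + 1)) - 427*(-1535) = √(-9 + 2*1*7) + 655445 = √(-9 + 14) + 655445 = √5 + 655445 = 655445 + √5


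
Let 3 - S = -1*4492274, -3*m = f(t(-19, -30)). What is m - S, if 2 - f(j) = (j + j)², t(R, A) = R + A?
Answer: -13467229/3 ≈ -4.4891e+6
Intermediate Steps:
t(R, A) = A + R
f(j) = 2 - 4*j² (f(j) = 2 - (j + j)² = 2 - (2*j)² = 2 - 4*j²)
m = 9602/3 (m = -(2 - 4*(-30 - 19)²)/3 = -(2 - 4*(-49)²)/3 = -(2 - 4*2401)/3 = -(2 - 9604)/3 = -⅓*(-9602) = 9602/3 ≈ 3200.7)
S = 4492277 (S = 3 - (-1)*4492274 = 3 - 1*(-4492274) = 3 + 4492274 = 4492277)
m - S = 9602/3 - 1*4492277 = 9602/3 - 4492277 = -13467229/3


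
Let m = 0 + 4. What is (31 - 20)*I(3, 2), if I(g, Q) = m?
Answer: 44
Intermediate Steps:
m = 4
I(g, Q) = 4
(31 - 20)*I(3, 2) = (31 - 20)*4 = 11*4 = 44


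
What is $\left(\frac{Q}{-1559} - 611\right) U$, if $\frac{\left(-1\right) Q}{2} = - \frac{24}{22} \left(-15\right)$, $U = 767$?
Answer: $- \frac{8036379793}{17149} \approx -4.6862 \cdot 10^{5}$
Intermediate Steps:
$Q = - \frac{360}{11}$ ($Q = - 2 - \frac{24}{22} \left(-15\right) = - 2 \left(-24\right) \frac{1}{22} \left(-15\right) = - 2 \left(\left(- \frac{12}{11}\right) \left(-15\right)\right) = \left(-2\right) \frac{180}{11} = - \frac{360}{11} \approx -32.727$)
$\left(\frac{Q}{-1559} - 611\right) U = \left(- \frac{360}{11 \left(-1559\right)} - 611\right) 767 = \left(\left(- \frac{360}{11}\right) \left(- \frac{1}{1559}\right) - 611\right) 767 = \left(\frac{360}{17149} - 611\right) 767 = \left(- \frac{10477679}{17149}\right) 767 = - \frac{8036379793}{17149}$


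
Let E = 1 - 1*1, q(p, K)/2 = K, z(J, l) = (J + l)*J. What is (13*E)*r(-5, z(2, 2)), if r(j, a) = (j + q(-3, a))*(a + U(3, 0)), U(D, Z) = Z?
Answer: 0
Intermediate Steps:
z(J, l) = J*(J + l)
q(p, K) = 2*K
E = 0 (E = 1 - 1 = 0)
r(j, a) = a*(j + 2*a) (r(j, a) = (j + 2*a)*(a + 0) = (j + 2*a)*a = a*(j + 2*a))
(13*E)*r(-5, z(2, 2)) = (13*0)*((2*(2 + 2))*(-5 + 2*(2*(2 + 2)))) = 0*((2*4)*(-5 + 2*(2*4))) = 0*(8*(-5 + 2*8)) = 0*(8*(-5 + 16)) = 0*(8*11) = 0*88 = 0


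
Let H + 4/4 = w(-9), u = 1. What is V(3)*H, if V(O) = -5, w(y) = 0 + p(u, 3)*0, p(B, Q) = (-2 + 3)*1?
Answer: 5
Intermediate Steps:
p(B, Q) = 1 (p(B, Q) = 1*1 = 1)
w(y) = 0 (w(y) = 0 + 1*0 = 0 + 0 = 0)
H = -1 (H = -1 + 0 = -1)
V(3)*H = -5*(-1) = 5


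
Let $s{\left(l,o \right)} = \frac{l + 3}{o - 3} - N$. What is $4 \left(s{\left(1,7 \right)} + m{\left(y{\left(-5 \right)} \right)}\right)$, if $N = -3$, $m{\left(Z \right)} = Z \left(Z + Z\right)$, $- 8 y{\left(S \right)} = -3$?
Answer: $\frac{137}{8} \approx 17.125$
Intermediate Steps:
$y{\left(S \right)} = \frac{3}{8}$ ($y{\left(S \right)} = \left(- \frac{1}{8}\right) \left(-3\right) = \frac{3}{8}$)
$m{\left(Z \right)} = 2 Z^{2}$ ($m{\left(Z \right)} = Z 2 Z = 2 Z^{2}$)
$s{\left(l,o \right)} = 3 + \frac{3 + l}{-3 + o}$ ($s{\left(l,o \right)} = \frac{l + 3}{o - 3} - -3 = \frac{3 + l}{-3 + o} + 3 = 3 + \frac{3 + l}{-3 + o}$)
$4 \left(s{\left(1,7 \right)} + m{\left(y{\left(-5 \right)} \right)}\right) = 4 \left(\frac{-6 + 1 + 3 \cdot 7}{-3 + 7} + 2 \left(\frac{3}{8}\right)^{2}\right) = 4 \left(\frac{-6 + 1 + 21}{4} + 2 \cdot \frac{9}{64}\right) = 4 \left(\frac{1}{4} \cdot 16 + \frac{9}{32}\right) = 4 \left(4 + \frac{9}{32}\right) = 4 \cdot \frac{137}{32} = \frac{137}{8}$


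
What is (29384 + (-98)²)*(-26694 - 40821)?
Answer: -2632274820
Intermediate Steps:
(29384 + (-98)²)*(-26694 - 40821) = (29384 + 9604)*(-67515) = 38988*(-67515) = -2632274820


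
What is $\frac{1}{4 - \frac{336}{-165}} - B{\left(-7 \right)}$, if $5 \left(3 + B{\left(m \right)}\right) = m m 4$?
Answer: $- \frac{59817}{1660} \approx -36.034$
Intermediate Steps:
$B{\left(m \right)} = -3 + \frac{4 m^{2}}{5}$ ($B{\left(m \right)} = -3 + \frac{m m 4}{5} = -3 + \frac{m^{2} \cdot 4}{5} = -3 + \frac{4 m^{2}}{5}$)
$\frac{1}{4 - \frac{336}{-165}} - B{\left(-7 \right)} = \frac{1}{4 - \frac{336}{-165}} - \left(-3 + \frac{4 \left(-7\right)^{2}}{5}\right) = \frac{1}{4 - - \frac{112}{55}} - \left(-3 + \frac{4}{5} \cdot 49\right) = \frac{1}{4 + \frac{112}{55}} - \left(-3 + \frac{196}{5}\right) = \frac{1}{\frac{332}{55}} - \frac{181}{5} = \frac{55}{332} - \frac{181}{5} = - \frac{59817}{1660}$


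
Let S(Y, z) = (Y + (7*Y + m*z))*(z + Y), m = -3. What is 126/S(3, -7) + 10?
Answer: 93/10 ≈ 9.3000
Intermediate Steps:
S(Y, z) = (Y + z)*(-3*z + 8*Y) (S(Y, z) = (Y + (7*Y - 3*z))*(z + Y) = (Y + (-3*z + 7*Y))*(Y + z) = (-3*z + 8*Y)*(Y + z) = (Y + z)*(-3*z + 8*Y))
126/S(3, -7) + 10 = 126/(-3*(-7)² + 8*3² + 5*3*(-7)) + 10 = 126/(-3*49 + 8*9 - 105) + 10 = 126/(-147 + 72 - 105) + 10 = 126/(-180) + 10 = 126*(-1/180) + 10 = -7/10 + 10 = 93/10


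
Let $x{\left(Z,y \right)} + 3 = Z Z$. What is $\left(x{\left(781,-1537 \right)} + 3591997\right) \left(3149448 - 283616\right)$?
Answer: $12042097101560$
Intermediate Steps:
$x{\left(Z,y \right)} = -3 + Z^{2}$ ($x{\left(Z,y \right)} = -3 + Z Z = -3 + Z^{2}$)
$\left(x{\left(781,-1537 \right)} + 3591997\right) \left(3149448 - 283616\right) = \left(\left(-3 + 781^{2}\right) + 3591997\right) \left(3149448 - 283616\right) = \left(\left(-3 + 609961\right) + 3591997\right) 2865832 = \left(609958 + 3591997\right) 2865832 = 4201955 \cdot 2865832 = 12042097101560$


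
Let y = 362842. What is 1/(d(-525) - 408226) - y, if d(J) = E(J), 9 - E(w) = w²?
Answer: -248126598965/683842 ≈ -3.6284e+5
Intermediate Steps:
E(w) = 9 - w²
d(J) = 9 - J²
1/(d(-525) - 408226) - y = 1/((9 - 1*(-525)²) - 408226) - 1*362842 = 1/((9 - 1*275625) - 408226) - 362842 = 1/((9 - 275625) - 408226) - 362842 = 1/(-275616 - 408226) - 362842 = 1/(-683842) - 362842 = -1/683842 - 362842 = -248126598965/683842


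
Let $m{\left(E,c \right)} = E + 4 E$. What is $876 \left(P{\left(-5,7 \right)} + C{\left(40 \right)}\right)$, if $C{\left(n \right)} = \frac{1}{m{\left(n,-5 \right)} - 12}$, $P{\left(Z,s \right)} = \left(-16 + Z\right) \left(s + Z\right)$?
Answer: $- \frac{1729005}{47} \approx -36787.0$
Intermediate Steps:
$m{\left(E,c \right)} = 5 E$
$P{\left(Z,s \right)} = \left(-16 + Z\right) \left(Z + s\right)$
$C{\left(n \right)} = \frac{1}{-12 + 5 n}$ ($C{\left(n \right)} = \frac{1}{5 n - 12} = \frac{1}{-12 + 5 n}$)
$876 \left(P{\left(-5,7 \right)} + C{\left(40 \right)}\right) = 876 \left(\left(\left(-5\right)^{2} - -80 - 112 - 35\right) + \frac{1}{-12 + 5 \cdot 40}\right) = 876 \left(\left(25 + 80 - 112 - 35\right) + \frac{1}{-12 + 200}\right) = 876 \left(-42 + \frac{1}{188}\right) = 876 \left(- \frac{7895}{188}\right) = - \frac{1729005}{47}$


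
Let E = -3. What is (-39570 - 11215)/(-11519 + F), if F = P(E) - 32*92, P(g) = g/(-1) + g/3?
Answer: 50785/14461 ≈ 3.5119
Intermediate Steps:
P(g) = -2*g/3 (P(g) = g*(-1) + g*(1/3) = -g + g/3 = -2*g/3)
F = -2942 (F = -2/3*(-3) - 32*92 = 2 - 2944 = -2942)
(-39570 - 11215)/(-11519 + F) = (-39570 - 11215)/(-11519 - 2942) = -50785/(-14461) = -50785*(-1/14461) = 50785/14461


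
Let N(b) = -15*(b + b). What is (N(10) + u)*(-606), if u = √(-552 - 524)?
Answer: 181800 - 1212*I*√269 ≈ 1.818e+5 - 19878.0*I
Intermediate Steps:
N(b) = -30*b
u = 2*I*√269 (u = √(-1076) = 2*I*√269 ≈ 32.802*I)
(N(10) + u)*(-606) = (-30*10 + 2*I*√269)*(-606) = (-300 + 2*I*√269)*(-606) = 181800 - 1212*I*√269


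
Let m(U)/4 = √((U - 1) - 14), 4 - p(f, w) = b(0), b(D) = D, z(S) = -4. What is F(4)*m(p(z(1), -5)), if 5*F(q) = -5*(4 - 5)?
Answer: 4*I*√11 ≈ 13.266*I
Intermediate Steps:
p(f, w) = 4 (p(f, w) = 4 - 1*0 = 4 + 0 = 4)
m(U) = 4*√(-15 + U) (m(U) = 4*√((U - 1) - 14) = 4*√((-1 + U) - 14) = 4*√(-15 + U))
F(q) = 1 (F(q) = (-5*(4 - 5))/5 = (-5*(-1))/5 = (⅕)*5 = 1)
F(4)*m(p(z(1), -5)) = 1*(4*√(-15 + 4)) = 1*(4*√(-11)) = 1*(4*(I*√11)) = 1*(4*I*√11) = 4*I*√11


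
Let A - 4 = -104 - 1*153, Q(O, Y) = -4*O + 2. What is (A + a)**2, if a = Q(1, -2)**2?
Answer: 62001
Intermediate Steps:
Q(O, Y) = 2 - 4*O
A = -253 (A = 4 + (-104 - 1*153) = 4 + (-104 - 153) = 4 - 257 = -253)
a = 4 (a = (2 - 4*1)**2 = (2 - 4)**2 = (-2)**2 = 4)
(A + a)**2 = (-253 + 4)**2 = (-249)**2 = 62001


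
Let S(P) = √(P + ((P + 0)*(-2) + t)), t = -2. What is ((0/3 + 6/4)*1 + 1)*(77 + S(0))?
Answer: 385/2 + 5*I*√2/2 ≈ 192.5 + 3.5355*I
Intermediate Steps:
S(P) = √(-2 - P) (S(P) = √(P + ((P + 0)*(-2) - 2)) = √(P + (P*(-2) - 2)) = √(P + (-2*P - 2)) = √(P + (-2 - 2*P)) = √(-2 - P))
((0/3 + 6/4)*1 + 1)*(77 + S(0)) = ((0/3 + 6/4)*1 + 1)*(77 + √(-2 - 1*0)) = ((0*(⅓) + 6*(¼))*1 + 1)*(77 + √(-2 + 0)) = ((0 + 3/2)*1 + 1)*(77 + √(-2)) = ((3/2)*1 + 1)*(77 + I*√2) = (3/2 + 1)*(77 + I*√2) = 5*(77 + I*√2)/2 = 385/2 + 5*I*√2/2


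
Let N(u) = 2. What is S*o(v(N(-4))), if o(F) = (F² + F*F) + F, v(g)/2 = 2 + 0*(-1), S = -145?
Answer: -5220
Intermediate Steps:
v(g) = 4 (v(g) = 2*(2 + 0*(-1)) = 2*(2 + 0) = 2*2 = 4)
o(F) = F + 2*F² (o(F) = (F² + F²) + F = 2*F² + F = F + 2*F²)
S*o(v(N(-4))) = -580*(1 + 2*4) = -580*(1 + 8) = -580*9 = -145*36 = -5220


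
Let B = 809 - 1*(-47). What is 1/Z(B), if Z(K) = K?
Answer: 1/856 ≈ 0.0011682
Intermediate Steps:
B = 856 (B = 809 + 47 = 856)
1/Z(B) = 1/856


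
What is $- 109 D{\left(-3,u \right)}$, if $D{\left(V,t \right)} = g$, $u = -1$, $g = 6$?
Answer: $-654$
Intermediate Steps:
$D{\left(V,t \right)} = 6$
$- 109 D{\left(-3,u \right)} = \left(-109\right) 6 = -654$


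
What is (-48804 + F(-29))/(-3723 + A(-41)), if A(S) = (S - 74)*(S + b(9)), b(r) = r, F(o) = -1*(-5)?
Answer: 48799/43 ≈ 1134.9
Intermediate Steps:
F(o) = 5
A(S) = (-74 + S)*(9 + S) (A(S) = (S - 74)*(S + 9) = (-74 + S)*(9 + S))
(-48804 + F(-29))/(-3723 + A(-41)) = (-48804 + 5)/(-3723 + (-666 + (-41)**2 - 65*(-41))) = -48799/(-3723 + (-666 + 1681 + 2665)) = -48799/(-3723 + 3680) = -48799/(-43) = -48799*(-1/43) = 48799/43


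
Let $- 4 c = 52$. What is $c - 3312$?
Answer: $-3325$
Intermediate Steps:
$c = -13$ ($c = \left(- \frac{1}{4}\right) 52 = -13$)
$c - 3312 = -13 - 3312 = -3325$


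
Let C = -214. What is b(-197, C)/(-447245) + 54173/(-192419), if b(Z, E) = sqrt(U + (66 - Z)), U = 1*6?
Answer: -54173/192419 - sqrt(269)/447245 ≈ -0.28157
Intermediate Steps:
U = 6
b(Z, E) = sqrt(72 - Z) (b(Z, E) = sqrt(6 + (66 - Z)) = sqrt(72 - Z))
b(-197, C)/(-447245) + 54173/(-192419) = sqrt(72 - 1*(-197))/(-447245) + 54173/(-192419) = sqrt(72 + 197)*(-1/447245) + 54173*(-1/192419) = sqrt(269)*(-1/447245) - 54173/192419 = -sqrt(269)/447245 - 54173/192419 = -54173/192419 - sqrt(269)/447245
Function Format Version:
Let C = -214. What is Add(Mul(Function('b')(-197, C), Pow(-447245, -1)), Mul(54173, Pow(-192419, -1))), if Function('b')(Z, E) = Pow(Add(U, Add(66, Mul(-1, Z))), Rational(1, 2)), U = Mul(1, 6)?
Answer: Add(Rational(-54173, 192419), Mul(Rational(-1, 447245), Pow(269, Rational(1, 2)))) ≈ -0.28157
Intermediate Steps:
U = 6
Function('b')(Z, E) = Pow(Add(72, Mul(-1, Z)), Rational(1, 2)) (Function('b')(Z, E) = Pow(Add(6, Add(66, Mul(-1, Z))), Rational(1, 2)) = Pow(Add(72, Mul(-1, Z)), Rational(1, 2)))
Add(Mul(Function('b')(-197, C), Pow(-447245, -1)), Mul(54173, Pow(-192419, -1))) = Add(Mul(Pow(Add(72, Mul(-1, -197)), Rational(1, 2)), Pow(-447245, -1)), Mul(54173, Pow(-192419, -1))) = Add(Mul(Pow(Add(72, 197), Rational(1, 2)), Rational(-1, 447245)), Mul(54173, Rational(-1, 192419))) = Add(Mul(Pow(269, Rational(1, 2)), Rational(-1, 447245)), Rational(-54173, 192419)) = Add(Mul(Rational(-1, 447245), Pow(269, Rational(1, 2))), Rational(-54173, 192419)) = Add(Rational(-54173, 192419), Mul(Rational(-1, 447245), Pow(269, Rational(1, 2))))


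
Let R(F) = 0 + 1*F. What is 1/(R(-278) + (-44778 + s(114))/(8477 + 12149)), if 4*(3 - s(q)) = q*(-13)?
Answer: -41252/11556865 ≈ -0.0035695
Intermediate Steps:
s(q) = 3 + 13*q/4 (s(q) = 3 - q*(-13)/4 = 3 - (-13)*q/4 = 3 + 13*q/4)
R(F) = F (R(F) = 0 + F = F)
1/(R(-278) + (-44778 + s(114))/(8477 + 12149)) = 1/(-278 + (-44778 + (3 + (13/4)*114))/(8477 + 12149)) = 1/(-278 + (-44778 + (3 + 741/2))/20626) = 1/(-278 + (-44778 + 747/2)*(1/20626)) = 1/(-278 - 88809/2*1/20626) = 1/(-278 - 88809/41252) = 1/(-11556865/41252) = -41252/11556865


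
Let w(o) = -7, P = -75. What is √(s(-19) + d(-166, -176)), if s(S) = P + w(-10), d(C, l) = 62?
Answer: 2*I*√5 ≈ 4.4721*I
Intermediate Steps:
s(S) = -82 (s(S) = -75 - 7 = -82)
√(s(-19) + d(-166, -176)) = √(-82 + 62) = √(-20) = 2*I*√5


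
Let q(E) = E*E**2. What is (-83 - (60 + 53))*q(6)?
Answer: -42336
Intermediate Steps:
q(E) = E**3
(-83 - (60 + 53))*q(6) = (-83 - (60 + 53))*6**3 = (-83 - 1*113)*216 = (-83 - 113)*216 = -196*216 = -42336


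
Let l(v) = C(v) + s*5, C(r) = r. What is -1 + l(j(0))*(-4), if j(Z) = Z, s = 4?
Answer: -81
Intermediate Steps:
l(v) = 20 + v (l(v) = v + 4*5 = v + 20 = 20 + v)
-1 + l(j(0))*(-4) = -1 + (20 + 0)*(-4) = -1 + 20*(-4) = -1 - 80 = -81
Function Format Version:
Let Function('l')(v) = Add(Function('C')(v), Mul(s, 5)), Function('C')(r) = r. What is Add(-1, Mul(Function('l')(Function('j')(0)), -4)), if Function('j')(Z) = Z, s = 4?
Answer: -81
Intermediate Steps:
Function('l')(v) = Add(20, v) (Function('l')(v) = Add(v, Mul(4, 5)) = Add(v, 20) = Add(20, v))
Add(-1, Mul(Function('l')(Function('j')(0)), -4)) = Add(-1, Mul(Add(20, 0), -4)) = Add(-1, Mul(20, -4)) = Add(-1, -80) = -81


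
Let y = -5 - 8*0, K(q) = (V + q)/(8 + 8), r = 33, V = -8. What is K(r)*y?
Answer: -125/16 ≈ -7.8125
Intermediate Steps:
K(q) = -½ + q/16 (K(q) = (-8 + q)/(8 + 8) = (-8 + q)/16 = (-8 + q)*(1/16) = -½ + q/16)
y = -5 (y = -5 + 0 = -5)
K(r)*y = (-½ + (1/16)*33)*(-5) = (-½ + 33/16)*(-5) = (25/16)*(-5) = -125/16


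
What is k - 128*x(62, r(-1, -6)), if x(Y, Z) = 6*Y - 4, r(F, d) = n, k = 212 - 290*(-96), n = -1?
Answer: -19052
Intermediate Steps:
k = 28052 (k = 212 + 27840 = 28052)
r(F, d) = -1
x(Y, Z) = -4 + 6*Y
k - 128*x(62, r(-1, -6)) = 28052 - 128*(-4 + 6*62) = 28052 - 128*(-4 + 372) = 28052 - 128*368 = 28052 - 1*47104 = 28052 - 47104 = -19052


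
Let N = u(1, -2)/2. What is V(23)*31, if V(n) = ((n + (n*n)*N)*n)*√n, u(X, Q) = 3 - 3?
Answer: 16399*√23 ≈ 78647.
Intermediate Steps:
u(X, Q) = 0
N = 0 (N = 0/2 = 0*(½) = 0)
V(n) = n^(5/2) (V(n) = ((n + (n*n)*0)*n)*√n = ((n + n²*0)*n)*√n = ((n + 0)*n)*√n = (n*n)*√n = n²*√n = n^(5/2))
V(23)*31 = 23^(5/2)*31 = (529*√23)*31 = 16399*√23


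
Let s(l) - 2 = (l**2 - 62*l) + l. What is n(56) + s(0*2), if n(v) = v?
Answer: 58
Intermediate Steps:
s(l) = 2 + l**2 - 61*l (s(l) = 2 + ((l**2 - 62*l) + l) = 2 + (l**2 - 61*l) = 2 + l**2 - 61*l)
n(56) + s(0*2) = 56 + (2 + (0*2)**2 - 0*2) = 56 + (2 + 0**2 - 61*0) = 56 + (2 + 0 + 0) = 56 + 2 = 58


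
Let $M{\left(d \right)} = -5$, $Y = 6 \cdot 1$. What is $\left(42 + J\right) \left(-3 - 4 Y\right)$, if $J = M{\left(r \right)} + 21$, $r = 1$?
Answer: $-1566$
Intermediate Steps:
$Y = 6$
$J = 16$ ($J = -5 + 21 = 16$)
$\left(42 + J\right) \left(-3 - 4 Y\right) = \left(42 + 16\right) \left(-3 - 24\right) = 58 \left(-3 - 24\right) = 58 \left(-27\right) = -1566$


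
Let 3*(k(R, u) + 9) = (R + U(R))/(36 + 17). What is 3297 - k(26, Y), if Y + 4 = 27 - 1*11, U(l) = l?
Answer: 525602/159 ≈ 3305.7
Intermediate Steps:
Y = 12 (Y = -4 + (27 - 1*11) = -4 + (27 - 11) = -4 + 16 = 12)
k(R, u) = -9 + 2*R/159 (k(R, u) = -9 + ((R + R)/(36 + 17))/3 = -9 + ((2*R)/53)/3 = -9 + ((2*R)*(1/53))/3 = -9 + (2*R/53)/3 = -9 + 2*R/159)
3297 - k(26, Y) = 3297 - (-9 + (2/159)*26) = 3297 - (-9 + 52/159) = 3297 - 1*(-1379/159) = 3297 + 1379/159 = 525602/159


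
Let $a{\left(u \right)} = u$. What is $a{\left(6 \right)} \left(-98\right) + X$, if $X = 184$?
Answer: $-404$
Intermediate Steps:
$a{\left(6 \right)} \left(-98\right) + X = 6 \left(-98\right) + 184 = -588 + 184 = -404$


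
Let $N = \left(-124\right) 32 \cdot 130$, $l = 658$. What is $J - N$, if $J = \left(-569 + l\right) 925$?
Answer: $598165$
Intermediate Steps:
$J = 82325$ ($J = \left(-569 + 658\right) 925 = 89 \cdot 925 = 82325$)
$N = -515840$ ($N = \left(-3968\right) 130 = -515840$)
$J - N = 82325 - -515840 = 82325 + 515840 = 598165$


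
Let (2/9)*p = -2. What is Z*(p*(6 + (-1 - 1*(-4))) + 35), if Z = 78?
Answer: -3588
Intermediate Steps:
p = -9 (p = (9/2)*(-2) = -9)
Z*(p*(6 + (-1 - 1*(-4))) + 35) = 78*(-9*(6 + (-1 - 1*(-4))) + 35) = 78*(-9*(6 + (-1 + 4)) + 35) = 78*(-9*(6 + 3) + 35) = 78*(-9*9 + 35) = 78*(-81 + 35) = 78*(-46) = -3588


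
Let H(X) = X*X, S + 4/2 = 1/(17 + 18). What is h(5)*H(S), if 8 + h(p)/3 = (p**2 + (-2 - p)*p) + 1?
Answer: -242811/1225 ≈ -198.21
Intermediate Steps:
h(p) = -21 + 3*p**2 + 3*p*(-2 - p) (h(p) = -24 + 3*((p**2 + (-2 - p)*p) + 1) = -24 + 3*((p**2 + p*(-2 - p)) + 1) = -24 + 3*(1 + p**2 + p*(-2 - p)) = -24 + (3 + 3*p**2 + 3*p*(-2 - p)) = -21 + 3*p**2 + 3*p*(-2 - p))
S = -69/35 (S = -2 + 1/(17 + 18) = -2 + 1/35 = -69/35 ≈ -1.9714)
H(X) = X**2
h(5)*H(S) = (-21 - 6*5)*(-69/35)**2 = (-21 - 30)*(4761/1225) = -51*4761/1225 = -242811/1225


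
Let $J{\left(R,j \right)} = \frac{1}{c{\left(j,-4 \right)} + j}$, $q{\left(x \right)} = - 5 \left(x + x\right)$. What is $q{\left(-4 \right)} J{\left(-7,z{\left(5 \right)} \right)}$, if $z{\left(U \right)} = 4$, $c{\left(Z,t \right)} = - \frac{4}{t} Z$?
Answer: $5$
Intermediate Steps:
$q{\left(x \right)} = - 10 x$ ($q{\left(x \right)} = - 5 \cdot 2 x = - 10 x$)
$c{\left(Z,t \right)} = - \frac{4 Z}{t}$
$J{\left(R,j \right)} = \frac{1}{2 j}$ ($J{\left(R,j \right)} = \frac{1}{- \frac{4 j}{-4} + j} = \frac{1}{\left(-4\right) j \left(- \frac{1}{4}\right) + j} = \frac{1}{j + j} = \frac{1}{2 j}$)
$q{\left(-4 \right)} J{\left(-7,z{\left(5 \right)} \right)} = \left(-10\right) \left(-4\right) \frac{1}{2 \cdot 4} = 40 \cdot \frac{1}{2} \cdot \frac{1}{4} = 40 \cdot \frac{1}{8} = 5$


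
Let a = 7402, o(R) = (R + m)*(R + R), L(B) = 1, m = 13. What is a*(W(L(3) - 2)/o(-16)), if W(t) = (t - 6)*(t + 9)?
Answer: -25907/6 ≈ -4317.8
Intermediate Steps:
o(R) = 2*R*(13 + R) (o(R) = (R + 13)*(R + R) = (13 + R)*(2*R) = 2*R*(13 + R))
W(t) = (-6 + t)*(9 + t)
a*(W(L(3) - 2)/o(-16)) = 7402*((-54 + (1 - 2)**2 + 3*(1 - 2))/((2*(-16)*(13 - 16)))) = 7402*((-54 + (-1)**2 + 3*(-1))/((2*(-16)*(-3)))) = 7402*((-54 + 1 - 3)/96) = 7402*(-56*1/96) = 7402*(-7/12) = -25907/6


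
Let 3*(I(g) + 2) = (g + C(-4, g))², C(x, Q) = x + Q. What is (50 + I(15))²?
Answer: 672400/9 ≈ 74711.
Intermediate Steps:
C(x, Q) = Q + x
I(g) = -2 + (-4 + 2*g)²/3 (I(g) = -2 + (g + (g - 4))²/3 = -2 + (g + (-4 + g))²/3 = -2 + (-4 + 2*g)²/3)
(50 + I(15))² = (50 + (-2 + 4*(-2 + 15)²/3))² = (50 + (-2 + (4/3)*13²))² = (50 + (-2 + (4/3)*169))² = (50 + (-2 + 676/3))² = (50 + 670/3)² = (820/3)² = 672400/9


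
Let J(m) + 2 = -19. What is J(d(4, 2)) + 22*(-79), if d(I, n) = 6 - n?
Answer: -1759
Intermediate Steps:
J(m) = -21 (J(m) = -2 - 19 = -21)
J(d(4, 2)) + 22*(-79) = -21 + 22*(-79) = -21 - 1738 = -1759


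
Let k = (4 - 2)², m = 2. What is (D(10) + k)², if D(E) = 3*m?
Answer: 100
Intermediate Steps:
D(E) = 6 (D(E) = 3*2 = 6)
k = 4 (k = 2² = 4)
(D(10) + k)² = (6 + 4)² = 10² = 100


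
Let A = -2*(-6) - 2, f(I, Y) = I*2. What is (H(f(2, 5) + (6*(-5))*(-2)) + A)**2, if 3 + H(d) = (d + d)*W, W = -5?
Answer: 400689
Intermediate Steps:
f(I, Y) = 2*I
H(d) = -3 - 10*d (H(d) = -3 + (d + d)*(-5) = -3 + (2*d)*(-5) = -3 - 10*d)
A = 10 (A = 12 - 2 = 10)
(H(f(2, 5) + (6*(-5))*(-2)) + A)**2 = ((-3 - 10*(2*2 + (6*(-5))*(-2))) + 10)**2 = ((-3 - 10*(4 - 30*(-2))) + 10)**2 = ((-3 - 10*(4 + 60)) + 10)**2 = ((-3 - 10*64) + 10)**2 = ((-3 - 640) + 10)**2 = (-643 + 10)**2 = (-633)**2 = 400689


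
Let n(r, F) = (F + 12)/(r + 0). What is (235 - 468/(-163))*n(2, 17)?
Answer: 1124417/326 ≈ 3449.1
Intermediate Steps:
n(r, F) = (12 + F)/r
(235 - 468/(-163))*n(2, 17) = (235 - 468/(-163))*((12 + 17)/2) = (235 - 468*(-1/163))*((½)*29) = (235 + 468/163)*(29/2) = (38773/163)*(29/2) = 1124417/326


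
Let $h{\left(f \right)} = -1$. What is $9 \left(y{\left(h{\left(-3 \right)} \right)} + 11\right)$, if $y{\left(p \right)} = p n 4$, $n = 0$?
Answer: $99$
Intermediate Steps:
$y{\left(p \right)} = 0$ ($y{\left(p \right)} = p 0 \cdot 4 = 0 \cdot 4 = 0$)
$9 \left(y{\left(h{\left(-3 \right)} \right)} + 11\right) = 9 \left(0 + 11\right) = 9 \cdot 11 = 99$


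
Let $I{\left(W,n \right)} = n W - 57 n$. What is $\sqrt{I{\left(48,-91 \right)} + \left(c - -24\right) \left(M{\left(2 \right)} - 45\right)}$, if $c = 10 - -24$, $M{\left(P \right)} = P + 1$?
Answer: $7 i \sqrt{33} \approx 40.212 i$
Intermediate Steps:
$M{\left(P \right)} = 1 + P$
$I{\left(W,n \right)} = - 57 n + W n$ ($I{\left(W,n \right)} = W n - 57 n = - 57 n + W n$)
$c = 34$ ($c = 10 + 24 = 34$)
$\sqrt{I{\left(48,-91 \right)} + \left(c - -24\right) \left(M{\left(2 \right)} - 45\right)} = \sqrt{- 91 \left(-57 + 48\right) + \left(34 - -24\right) \left(\left(1 + 2\right) - 45\right)} = \sqrt{\left(-91\right) \left(-9\right) + \left(34 + 24\right) \left(3 - 45\right)} = \sqrt{819 + 58 \left(-42\right)} = \sqrt{819 - 2436} = \sqrt{-1617} = 7 i \sqrt{33}$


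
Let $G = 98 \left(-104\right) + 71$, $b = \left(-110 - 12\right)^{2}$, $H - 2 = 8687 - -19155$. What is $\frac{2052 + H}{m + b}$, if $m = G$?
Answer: $\frac{29896}{4763} \approx 6.2767$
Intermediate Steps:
$H = 27844$ ($H = 2 + \left(8687 - -19155\right) = 2 + \left(8687 + 19155\right) = 2 + 27842 = 27844$)
$b = 14884$ ($b = \left(-122\right)^{2} = 14884$)
$G = -10121$ ($G = -10192 + 71 = -10121$)
$m = -10121$
$\frac{2052 + H}{m + b} = \frac{2052 + 27844}{-10121 + 14884} = \frac{29896}{4763}$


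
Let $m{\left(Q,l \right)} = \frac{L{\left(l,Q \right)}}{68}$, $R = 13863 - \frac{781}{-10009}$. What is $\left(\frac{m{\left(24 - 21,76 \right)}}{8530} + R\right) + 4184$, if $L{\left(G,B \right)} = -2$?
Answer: $\frac{52387241814071}{2902810180} \approx 18047.0$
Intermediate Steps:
$R = \frac{138755548}{10009}$ ($R = 13863 - 781 \left(- \frac{1}{10009}\right) = 13863 - - \frac{781}{10009} = 13863 + \frac{781}{10009} = \frac{138755548}{10009} \approx 13863.0$)
$m{\left(Q,l \right)} = - \frac{1}{34}$ ($m{\left(Q,l \right)} = - \frac{2}{68} = \left(-2\right) \frac{1}{68} = - \frac{1}{34}$)
$\left(\frac{m{\left(24 - 21,76 \right)}}{8530} + R\right) + 4184 = \left(- \frac{1}{34 \cdot 8530} + \frac{138755548}{10009}\right) + 4184 = \left(\left(- \frac{1}{34}\right) \frac{1}{8530} + \frac{138755548}{10009}\right) + 4184 = \left(- \frac{1}{290020} + \frac{138755548}{10009}\right) + 4184 = \frac{40241884020951}{2902810180} + 4184 = \frac{52387241814071}{2902810180}$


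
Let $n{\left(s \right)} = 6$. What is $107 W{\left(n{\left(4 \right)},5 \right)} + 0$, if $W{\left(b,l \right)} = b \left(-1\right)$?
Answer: $-642$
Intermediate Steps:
$W{\left(b,l \right)} = - b$
$107 W{\left(n{\left(4 \right)},5 \right)} + 0 = 107 \left(\left(-1\right) 6\right) + 0 = 107 \left(-6\right) + 0 = -642 + 0 = -642$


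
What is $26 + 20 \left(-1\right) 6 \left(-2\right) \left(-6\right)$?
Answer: $-1414$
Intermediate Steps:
$26 + 20 \left(-1\right) 6 \left(-2\right) \left(-6\right) = 26 + 20 \left(-6\right) \left(-2\right) \left(-6\right) = 26 + 20 \cdot 12 \left(-6\right) = 26 + 20 \left(-72\right) = 26 - 1440 = -1414$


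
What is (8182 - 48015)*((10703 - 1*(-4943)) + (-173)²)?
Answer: -1815388975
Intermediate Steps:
(8182 - 48015)*((10703 - 1*(-4943)) + (-173)²) = -39833*((10703 + 4943) + 29929) = -39833*(15646 + 29929) = -39833*45575 = -1815388975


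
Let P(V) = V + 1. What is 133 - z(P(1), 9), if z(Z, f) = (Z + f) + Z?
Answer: 120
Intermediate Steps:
P(V) = 1 + V
z(Z, f) = f + 2*Z
133 - z(P(1), 9) = 133 - (9 + 2*(1 + 1)) = 133 - (9 + 2*2) = 133 - (9 + 4) = 133 - 1*13 = 133 - 13 = 120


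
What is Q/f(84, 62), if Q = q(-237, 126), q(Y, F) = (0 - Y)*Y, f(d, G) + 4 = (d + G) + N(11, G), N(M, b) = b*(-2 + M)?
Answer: -56169/700 ≈ -80.241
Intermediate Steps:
f(d, G) = -4 + d + 10*G (f(d, G) = -4 + ((d + G) + G*(-2 + 11)) = -4 + ((G + d) + G*9) = -4 + ((G + d) + 9*G) = -4 + (d + 10*G) = -4 + d + 10*G)
q(Y, F) = -Y² (q(Y, F) = (-Y)*Y = -Y²)
Q = -56169 (Q = -1*(-237)² = -1*56169 = -56169)
Q/f(84, 62) = -56169/(-4 + 84 + 10*62) = -56169/(-4 + 84 + 620) = -56169/700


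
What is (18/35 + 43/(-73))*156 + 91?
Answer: 202709/2555 ≈ 79.338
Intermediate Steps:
(18/35 + 43/(-73))*156 + 91 = (18*(1/35) + 43*(-1/73))*156 + 91 = (18/35 - 43/73)*156 + 91 = -191/2555*156 + 91 = -29796/2555 + 91 = 202709/2555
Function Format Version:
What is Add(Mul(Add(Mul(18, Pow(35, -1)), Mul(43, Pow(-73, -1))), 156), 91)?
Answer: Rational(202709, 2555) ≈ 79.338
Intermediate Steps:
Add(Mul(Add(Mul(18, Pow(35, -1)), Mul(43, Pow(-73, -1))), 156), 91) = Add(Mul(Add(Mul(18, Rational(1, 35)), Mul(43, Rational(-1, 73))), 156), 91) = Add(Mul(Add(Rational(18, 35), Rational(-43, 73)), 156), 91) = Add(Mul(Rational(-191, 2555), 156), 91) = Add(Rational(-29796, 2555), 91) = Rational(202709, 2555)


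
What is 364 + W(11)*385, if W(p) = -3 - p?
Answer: -5026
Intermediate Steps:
364 + W(11)*385 = 364 + (-3 - 1*11)*385 = 364 + (-3 - 11)*385 = 364 - 14*385 = 364 - 5390 = -5026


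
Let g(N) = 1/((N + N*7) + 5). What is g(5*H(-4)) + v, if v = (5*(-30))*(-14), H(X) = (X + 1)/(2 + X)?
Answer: 136501/65 ≈ 2100.0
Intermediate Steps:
H(X) = (1 + X)/(2 + X)
v = 2100 (v = -150*(-14) = 2100)
g(N) = 1/(5 + 8*N) (g(N) = 1/((N + 7*N) + 5) = 1/(8*N + 5) = 1/(5 + 8*N))
g(5*H(-4)) + v = 1/(5 + 8*(5*((1 - 4)/(2 - 4)))) + 2100 = 1/(5 + 8*(5*(-3/(-2)))) + 2100 = 1/(5 + 8*(5*(-½*(-3)))) + 2100 = 1/(5 + 8*(5*(3/2))) + 2100 = 1/(5 + 8*(15/2)) + 2100 = 1/(5 + 60) + 2100 = 1/65 + 2100 = 136501/65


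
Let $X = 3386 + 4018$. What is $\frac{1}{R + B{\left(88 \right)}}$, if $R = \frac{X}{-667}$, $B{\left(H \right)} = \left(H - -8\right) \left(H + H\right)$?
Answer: $\frac{667}{11262228} \approx 5.9224 \cdot 10^{-5}$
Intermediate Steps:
$B{\left(H \right)} = 2 H \left(8 + H\right)$ ($B{\left(H \right)} = \left(H + 8\right) 2 H = \left(8 + H\right) 2 H = 2 H \left(8 + H\right)$)
$X = 7404$
$R = - \frac{7404}{667}$ ($R = \frac{7404}{-667} = 7404 \left(- \frac{1}{667}\right) = - \frac{7404}{667} \approx -11.1$)
$\frac{1}{R + B{\left(88 \right)}} = \frac{1}{- \frac{7404}{667} + 2 \cdot 88 \left(8 + 88\right)} = \frac{1}{- \frac{7404}{667} + 2 \cdot 88 \cdot 96} = \frac{1}{- \frac{7404}{667} + 16896} = \frac{1}{\frac{11262228}{667}} = \frac{667}{11262228}$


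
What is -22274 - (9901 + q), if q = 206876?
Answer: -239051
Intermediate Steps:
-22274 - (9901 + q) = -22274 - (9901 + 206876) = -22274 - 1*216777 = -22274 - 216777 = -239051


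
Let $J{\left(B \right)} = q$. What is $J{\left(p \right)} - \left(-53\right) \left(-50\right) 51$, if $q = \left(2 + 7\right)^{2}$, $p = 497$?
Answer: $-135069$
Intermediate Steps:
$q = 81$ ($q = 9^{2} = 81$)
$J{\left(B \right)} = 81$
$J{\left(p \right)} - \left(-53\right) \left(-50\right) 51 = 81 - \left(-53\right) \left(-50\right) 51 = 81 - 2650 \cdot 51 = 81 - 135150 = -135069$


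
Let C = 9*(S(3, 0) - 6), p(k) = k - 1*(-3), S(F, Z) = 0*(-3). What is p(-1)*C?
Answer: -108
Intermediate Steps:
S(F, Z) = 0
p(k) = 3 + k (p(k) = k + 3 = 3 + k)
C = -54 (C = 9*(0 - 6) = 9*(-6) = -54)
p(-1)*C = (3 - 1)*(-54) = 2*(-54) = -108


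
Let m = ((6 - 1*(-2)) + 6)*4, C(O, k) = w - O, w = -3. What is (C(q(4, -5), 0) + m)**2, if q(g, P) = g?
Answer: 2401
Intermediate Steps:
C(O, k) = -3 - O
m = 56 (m = ((6 + 2) + 6)*4 = (8 + 6)*4 = 14*4 = 56)
(C(q(4, -5), 0) + m)**2 = ((-3 - 1*4) + 56)**2 = ((-3 - 4) + 56)**2 = (-7 + 56)**2 = 49**2 = 2401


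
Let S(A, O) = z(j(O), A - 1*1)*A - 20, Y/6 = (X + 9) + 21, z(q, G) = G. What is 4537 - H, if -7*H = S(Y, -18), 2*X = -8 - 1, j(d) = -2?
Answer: 54995/7 ≈ 7856.4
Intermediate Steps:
X = -9/2 (X = (-8 - 1)/2 = (1/2)*(-9) = -9/2 ≈ -4.5000)
Y = 153 (Y = 6*((-9/2 + 9) + 21) = 6*(9/2 + 21) = 6*(51/2) = 153)
S(A, O) = -20 + A*(-1 + A) (S(A, O) = (A - 1*1)*A - 20 = (A - 1)*A - 20 = (-1 + A)*A - 20 = A*(-1 + A) - 20 = -20 + A*(-1 + A))
H = -23236/7 (H = -(-20 + 153*(-1 + 153))/7 = -(-20 + 153*152)/7 = -(-20 + 23256)/7 = -1/7*23236 = -23236/7 ≈ -3319.4)
4537 - H = 4537 - 1*(-23236/7) = 4537 + 23236/7 = 54995/7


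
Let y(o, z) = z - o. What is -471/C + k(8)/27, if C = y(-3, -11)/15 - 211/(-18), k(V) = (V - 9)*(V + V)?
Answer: -1160642/27189 ≈ -42.688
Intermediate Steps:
k(V) = 2*V*(-9 + V) (k(V) = (-9 + V)*(2*V) = 2*V*(-9 + V))
C = 1007/90 (C = (-11 - 1*(-3))/15 - 211/(-18) = (-11 + 3)*(1/15) - 211*(-1/18) = -8*1/15 + 211/18 = -8/15 + 211/18 = 1007/90 ≈ 11.189)
-471/C + k(8)/27 = -471/1007/90 + (2*8*(-9 + 8))/27 = -471*90/1007 + (2*8*(-1))*(1/27) = -42390/1007 - 16*1/27 = -42390/1007 - 16/27 = -1160642/27189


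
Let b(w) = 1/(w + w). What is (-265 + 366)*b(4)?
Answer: 101/8 ≈ 12.625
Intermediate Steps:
b(w) = 1/(2*w)
(-265 + 366)*b(4) = (-265 + 366)*((½)/4) = 101*((½)*(¼)) = 101*(⅛) = 101/8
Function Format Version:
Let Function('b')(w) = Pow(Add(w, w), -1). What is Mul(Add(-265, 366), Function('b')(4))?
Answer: Rational(101, 8) ≈ 12.625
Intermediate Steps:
Function('b')(w) = Mul(Rational(1, 2), Pow(w, -1)) (Function('b')(w) = Pow(Mul(2, w), -1) = Mul(Rational(1, 2), Pow(w, -1)))
Mul(Add(-265, 366), Function('b')(4)) = Mul(Add(-265, 366), Mul(Rational(1, 2), Pow(4, -1))) = Mul(101, Mul(Rational(1, 2), Rational(1, 4))) = Mul(101, Rational(1, 8)) = Rational(101, 8)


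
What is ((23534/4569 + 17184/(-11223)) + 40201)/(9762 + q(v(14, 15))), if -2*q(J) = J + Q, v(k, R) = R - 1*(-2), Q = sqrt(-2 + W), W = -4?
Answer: 8936841368273158/2168046468353865 + 458135098594*I*sqrt(6)/2168046468353865 ≈ 4.1221 + 0.00051761*I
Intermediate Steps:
Q = I*sqrt(6) (Q = sqrt(-2 - 4) = sqrt(-6) = I*sqrt(6) ≈ 2.4495*I)
v(k, R) = 2 + R (v(k, R) = R + 2 = 2 + R)
q(J) = -J/2 - I*sqrt(6)/2 (q(J) = -(J + I*sqrt(6))/2 = -J/2 - I*sqrt(6)/2)
((23534/4569 + 17184/(-11223)) + 40201)/(9762 + q(v(14, 15))) = ((23534/4569 + 17184/(-11223)) + 40201)/(9762 + (-(2 + 15)/2 - I*sqrt(6)/2)) = ((23534*(1/4569) + 17184*(-1/11223)) + 40201)/(9762 + (-1/2*17 - I*sqrt(6)/2)) = ((23534/4569 - 5728/3741) + 40201)/(9762 + (-17/2 - I*sqrt(6)/2)) = (20623154/5697543 + 40201)/(19507/2 - I*sqrt(6)/2) = 229067549297/(5697543*(19507/2 - I*sqrt(6)/2))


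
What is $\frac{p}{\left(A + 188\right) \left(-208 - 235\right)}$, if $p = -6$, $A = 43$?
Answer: $\frac{2}{34111} \approx 5.8632 \cdot 10^{-5}$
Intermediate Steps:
$\frac{p}{\left(A + 188\right) \left(-208 - 235\right)} = - \frac{6}{\left(43 + 188\right) \left(-208 - 235\right)} = - \frac{6}{231 \left(-443\right)} = - \frac{6}{-102333} = \left(-6\right) \left(- \frac{1}{102333}\right) = \frac{2}{34111}$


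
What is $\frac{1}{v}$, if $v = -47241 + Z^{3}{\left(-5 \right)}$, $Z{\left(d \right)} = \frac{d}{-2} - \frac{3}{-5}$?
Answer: $- \frac{1000}{47211209} \approx -2.1181 \cdot 10^{-5}$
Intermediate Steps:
$Z{\left(d \right)} = \frac{3}{5} - \frac{d}{2}$ ($Z{\left(d \right)} = d \left(- \frac{1}{2}\right) - - \frac{3}{5} = - \frac{d}{2} + \frac{3}{5} = \frac{3}{5} - \frac{d}{2}$)
$v = - \frac{47211209}{1000}$ ($v = -47241 + \left(\frac{3}{5} - - \frac{5}{2}\right)^{3} = -47241 + \left(\frac{3}{5} + \frac{5}{2}\right)^{3} = -47241 + \left(\frac{31}{10}\right)^{3} = -47241 + \frac{29791}{1000} = - \frac{47211209}{1000} \approx -47211.0$)
$\frac{1}{v} = \frac{1}{- \frac{47211209}{1000}} = - \frac{1000}{47211209}$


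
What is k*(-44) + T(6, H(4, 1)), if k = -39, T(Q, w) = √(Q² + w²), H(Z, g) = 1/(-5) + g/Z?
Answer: 1716 + √14401/20 ≈ 1722.0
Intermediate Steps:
H(Z, g) = -⅕ + g/Z (H(Z, g) = 1*(-⅕) + g/Z = -⅕ + g/Z)
k*(-44) + T(6, H(4, 1)) = -39*(-44) + √(6² + ((1 - ⅕*4)/4)²) = 1716 + √(36 + ((1 - ⅘)/4)²) = 1716 + √(36 + ((¼)*(⅕))²) = 1716 + √(36 + (1/20)²) = 1716 + √(36 + 1/400) = 1716 + √(14401/400) = 1716 + √14401/20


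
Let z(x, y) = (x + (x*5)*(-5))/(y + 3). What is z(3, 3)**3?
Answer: -1728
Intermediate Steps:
z(x, y) = -24*x/(3 + y) (z(x, y) = (x + (5*x)*(-5))/(3 + y) = (x - 25*x)/(3 + y) = (-24*x)/(3 + y) = -24*x/(3 + y))
z(3, 3)**3 = (-24*3/(3 + 3))**3 = (-24*3/6)**3 = (-24*3*1/6)**3 = (-12)**3 = -1728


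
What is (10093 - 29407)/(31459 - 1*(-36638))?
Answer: -6438/22699 ≈ -0.28362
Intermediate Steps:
(10093 - 29407)/(31459 - 1*(-36638)) = -19314/(31459 + 36638) = -19314/68097 = -19314*1/68097 = -6438/22699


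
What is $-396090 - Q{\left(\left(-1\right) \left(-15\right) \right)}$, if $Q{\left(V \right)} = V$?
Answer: $-396105$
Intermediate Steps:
$-396090 - Q{\left(\left(-1\right) \left(-15\right) \right)} = -396090 - \left(-1\right) \left(-15\right) = -396090 - 15 = -396105$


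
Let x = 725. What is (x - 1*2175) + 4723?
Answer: 3273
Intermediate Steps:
(x - 1*2175) + 4723 = (725 - 1*2175) + 4723 = (725 - 2175) + 4723 = -1450 + 4723 = 3273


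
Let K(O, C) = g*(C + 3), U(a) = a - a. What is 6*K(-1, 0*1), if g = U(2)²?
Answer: 0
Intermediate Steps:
U(a) = 0
g = 0 (g = 0² = 0)
K(O, C) = 0 (K(O, C) = 0*(C + 3) = 0*(3 + C) = 0)
6*K(-1, 0*1) = 6*0 = 0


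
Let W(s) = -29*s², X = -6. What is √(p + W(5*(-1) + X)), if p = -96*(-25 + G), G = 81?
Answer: I*√8885 ≈ 94.26*I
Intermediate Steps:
p = -5376 (p = -96*(-25 + 81) = -96*56 = -5376)
√(p + W(5*(-1) + X)) = √(-5376 - 29*(5*(-1) - 6)²) = √(-5376 - 29*(-5 - 6)²) = √(-5376 - 29*(-11)²) = √(-5376 - 29*121) = √(-5376 - 3509) = √(-8885) = I*√8885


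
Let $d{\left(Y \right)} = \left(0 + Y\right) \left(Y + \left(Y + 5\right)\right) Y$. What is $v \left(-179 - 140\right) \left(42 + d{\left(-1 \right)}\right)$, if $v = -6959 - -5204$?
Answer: $25193025$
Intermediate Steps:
$d{\left(Y \right)} = Y^{2} \left(5 + 2 Y\right)$ ($d{\left(Y \right)} = Y \left(Y + \left(5 + Y\right)\right) Y = Y \left(5 + 2 Y\right) Y = Y^{2} \left(5 + 2 Y\right)$)
$v = -1755$ ($v = -6959 + 5204 = -1755$)
$v \left(-179 - 140\right) \left(42 + d{\left(-1 \right)}\right) = - 1755 \left(-179 - 140\right) \left(42 + \left(-1\right)^{2} \left(5 + 2 \left(-1\right)\right)\right) = - 1755 \left(- 319 \left(42 + 1 \left(5 - 2\right)\right)\right) = - 1755 \left(- 319 \left(42 + 1 \cdot 3\right)\right) = - 1755 \left(- 319 \left(42 + 3\right)\right) = - 1755 \left(\left(-319\right) 45\right) = \left(-1755\right) \left(-14355\right) = 25193025$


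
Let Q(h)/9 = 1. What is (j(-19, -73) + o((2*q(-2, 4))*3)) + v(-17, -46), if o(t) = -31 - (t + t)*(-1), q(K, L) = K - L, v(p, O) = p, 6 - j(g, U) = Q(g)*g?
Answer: 57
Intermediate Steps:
Q(h) = 9 (Q(h) = 9*1 = 9)
j(g, U) = 6 - 9*g
o(t) = -31 + 2*t (o(t) = -31 - 2*t*(-1) = -31 - (-2)*t = -31 + 2*t)
(j(-19, -73) + o((2*q(-2, 4))*3)) + v(-17, -46) = ((6 - 9*(-19)) + (-31 + 2*((2*(-2 - 1*4))*3))) - 17 = ((6 + 171) + (-31 + 2*((2*(-2 - 4))*3))) - 17 = (177 + (-31 + 2*((2*(-6))*3))) - 17 = (177 + (-31 + 2*(-12*3))) - 17 = (177 + (-31 + 2*(-36))) - 17 = (177 + (-31 - 72)) - 17 = (177 - 103) - 17 = 74 - 17 = 57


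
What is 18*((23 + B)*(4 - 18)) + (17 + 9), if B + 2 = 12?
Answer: -8290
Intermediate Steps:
B = 10 (B = -2 + 12 = 10)
18*((23 + B)*(4 - 18)) + (17 + 9) = 18*((23 + 10)*(4 - 18)) + (17 + 9) = 18*(33*(-14)) + 26 = 18*(-462) + 26 = -8316 + 26 = -8290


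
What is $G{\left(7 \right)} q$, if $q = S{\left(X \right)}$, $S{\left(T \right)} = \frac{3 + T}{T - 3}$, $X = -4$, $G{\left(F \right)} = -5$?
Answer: $- \frac{5}{7} \approx -0.71429$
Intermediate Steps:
$S{\left(T \right)} = \frac{3 + T}{-3 + T}$
$q = \frac{1}{7}$ ($q = \frac{3 - 4}{-3 - 4} = \frac{1}{-7} \left(-1\right) = \left(- \frac{1}{7}\right) \left(-1\right) = \frac{1}{7} \approx 0.14286$)
$G{\left(7 \right)} q = \left(-5\right) \frac{1}{7} = - \frac{5}{7}$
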